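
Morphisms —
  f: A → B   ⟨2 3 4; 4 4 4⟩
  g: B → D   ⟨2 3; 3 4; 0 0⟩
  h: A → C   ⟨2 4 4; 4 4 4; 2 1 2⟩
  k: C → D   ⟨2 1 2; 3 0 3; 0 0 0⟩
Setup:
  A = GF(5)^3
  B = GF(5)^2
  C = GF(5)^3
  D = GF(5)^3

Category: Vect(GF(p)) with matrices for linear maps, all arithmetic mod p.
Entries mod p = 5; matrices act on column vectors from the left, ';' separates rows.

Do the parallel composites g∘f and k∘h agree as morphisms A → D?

Along f;g (path 1):
  e0=[1,0,0] f→[2,4] g→[1,2,0]
  e1=[0,1,0] f→[3,4] g→[3,0,0]
  e2=[0,0,1] f→[4,4] g→[0,3,0]
  result₁ = ⟨1 3 0; 2 0 3; 0 0 0⟩
Along h;k (path 2):
  e0=[1,0,0] h→[2,4,2] k→[2,2,0]
  e1=[0,1,0] h→[4,4,1] k→[4,0,0]
  e2=[0,0,1] h→[4,4,2] k→[1,3,0]
  result₂ = ⟨2 4 1; 2 0 3; 0 0 0⟩
Equal? distinct morphisms ✗

Answer: DOES NOT COMMUTE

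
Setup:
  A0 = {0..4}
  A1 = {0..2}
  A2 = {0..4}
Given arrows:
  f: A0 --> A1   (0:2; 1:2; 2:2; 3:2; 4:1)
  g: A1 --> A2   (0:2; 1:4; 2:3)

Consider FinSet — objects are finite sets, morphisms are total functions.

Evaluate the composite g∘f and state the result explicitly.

  0 f-->2 g-->3
  1 f-->2 g-->3
  2 f-->2 g-->3
  3 f-->2 g-->3
  4 f-->1 g-->4
composite: (0:3; 1:3; 2:3; 3:3; 4:4)

Answer: (0:3; 1:3; 2:3; 3:3; 4:4)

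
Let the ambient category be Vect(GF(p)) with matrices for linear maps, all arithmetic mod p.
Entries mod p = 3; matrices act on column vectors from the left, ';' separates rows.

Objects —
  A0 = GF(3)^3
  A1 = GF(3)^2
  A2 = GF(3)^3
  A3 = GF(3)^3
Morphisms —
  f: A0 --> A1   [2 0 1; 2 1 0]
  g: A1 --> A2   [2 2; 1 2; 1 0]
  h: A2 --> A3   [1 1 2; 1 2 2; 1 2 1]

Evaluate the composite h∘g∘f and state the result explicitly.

  e0=[1,0,0] f-->[2,2] g-->[2,0,2] h-->[0,0,1]
  e1=[0,1,0] f-->[0,1] g-->[2,2,0] h-->[1,0,0]
  e2=[0,0,1] f-->[1,0] g-->[2,1,1] h-->[2,0,2]
⟦path⟧: [0 1 2; 0 0 0; 1 0 2]

Answer: [0 1 2; 0 0 0; 1 0 2]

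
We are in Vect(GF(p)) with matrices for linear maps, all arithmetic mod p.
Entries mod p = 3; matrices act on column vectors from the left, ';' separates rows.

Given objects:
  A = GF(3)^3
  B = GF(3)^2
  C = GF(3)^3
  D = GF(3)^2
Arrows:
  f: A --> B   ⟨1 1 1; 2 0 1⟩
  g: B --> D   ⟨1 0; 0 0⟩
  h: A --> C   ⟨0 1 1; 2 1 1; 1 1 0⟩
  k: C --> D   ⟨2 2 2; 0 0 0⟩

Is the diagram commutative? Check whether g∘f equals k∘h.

Path 1 = f;g:
  e0=[1,0,0] f-->[1,2] g-->[1,0]
  e1=[0,1,0] f-->[1,0] g-->[1,0]
  e2=[0,0,1] f-->[1,1] g-->[1,0]
  ⟦path⟧₁ = ⟨1 1 1; 0 0 0⟩
Path 2 = h;k:
  e0=[1,0,0] h-->[0,2,1] k-->[0,0]
  e1=[0,1,0] h-->[1,1,1] k-->[0,0]
  e2=[0,0,1] h-->[1,1,0] k-->[1,0]
  ⟦path⟧₂ = ⟨0 0 1; 0 0 0⟩
Equal? distinct morphisms ✗

Answer: DOES NOT COMMUTE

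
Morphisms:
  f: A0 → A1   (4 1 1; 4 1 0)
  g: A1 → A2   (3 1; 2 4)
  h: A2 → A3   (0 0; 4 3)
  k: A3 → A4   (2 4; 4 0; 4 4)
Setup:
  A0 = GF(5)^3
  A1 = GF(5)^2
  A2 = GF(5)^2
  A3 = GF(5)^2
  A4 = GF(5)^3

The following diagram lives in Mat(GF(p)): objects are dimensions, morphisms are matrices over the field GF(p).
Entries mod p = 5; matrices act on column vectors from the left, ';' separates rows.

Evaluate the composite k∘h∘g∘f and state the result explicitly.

Answer: (4 1 2; 0 0 0; 4 1 2)

Work:
  e0=[1,0,0] f→[4,4] g→[1,4] h→[0,1] k→[4,0,4]
  e1=[0,1,0] f→[1,1] g→[4,1] h→[0,4] k→[1,0,1]
  e2=[0,0,1] f→[1,0] g→[3,2] h→[0,3] k→[2,0,2]
result: (4 1 2; 0 0 0; 4 1 2)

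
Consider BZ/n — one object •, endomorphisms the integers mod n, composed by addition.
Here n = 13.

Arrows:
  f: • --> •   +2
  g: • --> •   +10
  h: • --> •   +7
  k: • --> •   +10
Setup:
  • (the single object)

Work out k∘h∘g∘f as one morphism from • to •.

  0 +2≡2 +10≡12 +7≡6 +10≡3  (mod 13)
result: +3

Answer: +3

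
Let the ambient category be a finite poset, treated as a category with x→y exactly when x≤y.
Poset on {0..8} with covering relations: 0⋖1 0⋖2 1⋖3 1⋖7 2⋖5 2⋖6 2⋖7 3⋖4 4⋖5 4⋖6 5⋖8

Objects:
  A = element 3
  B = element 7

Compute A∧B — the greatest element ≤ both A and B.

Answer: A∧B = 1

Trace:
{x : x⊑A ∧ x⊑B} = {0,1}  (A=3, B=7)
  0 ⊑ 1
  1 ⊑ 1
glb = 1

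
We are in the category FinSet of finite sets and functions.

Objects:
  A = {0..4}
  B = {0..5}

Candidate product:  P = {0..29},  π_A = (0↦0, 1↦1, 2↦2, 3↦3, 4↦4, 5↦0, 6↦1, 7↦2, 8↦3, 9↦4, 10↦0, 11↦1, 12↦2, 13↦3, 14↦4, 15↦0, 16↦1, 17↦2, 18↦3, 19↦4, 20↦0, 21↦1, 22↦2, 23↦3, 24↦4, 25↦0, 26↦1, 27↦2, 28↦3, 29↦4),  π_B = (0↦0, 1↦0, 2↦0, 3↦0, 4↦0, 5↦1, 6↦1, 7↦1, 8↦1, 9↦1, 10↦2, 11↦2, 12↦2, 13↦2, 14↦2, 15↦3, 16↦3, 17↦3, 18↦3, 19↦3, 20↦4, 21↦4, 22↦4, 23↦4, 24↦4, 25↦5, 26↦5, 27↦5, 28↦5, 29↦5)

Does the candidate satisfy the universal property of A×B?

Answer: VALID PRODUCT

Trace:
|A|·|B| = 5·6 = 30;  |P| = 30
Check the pairing map k ↦ (π_A(k), π_B(k)):
  0 ↦ (0,0)
  1 ↦ (1,0)
  2 ↦ (2,0)
  3 ↦ (3,0)
  4 ↦ (4,0)
  5 ↦ (0,1)
  6 ↦ (1,1)
  7 ↦ (2,1)
  8 ↦ (3,1)
  9 ↦ (4,1)
  10 ↦ (0,2)
  11 ↦ (1,2)
  12 ↦ (2,2)
  13 ↦ (3,2)
  14 ↦ (4,2)
  15 ↦ (0,3)
  16 ↦ (1,3)
  17 ↦ (2,3)
  18 ↦ (3,3)
  19 ↦ (4,3)
  20 ↦ (0,4)
  21 ↦ (1,4)
  22 ↦ (2,4)
  23 ↦ (3,4)
  24 ↦ (4,4)
  25 ↦ (0,5)
  26 ↦ (1,5)
  27 ↦ (2,5)
  28 ↦ (3,5)
  29 ↦ (4,5)
distinct pairs in image: 30 / 30 needed
  → bijection onto A×B; projections well-typed.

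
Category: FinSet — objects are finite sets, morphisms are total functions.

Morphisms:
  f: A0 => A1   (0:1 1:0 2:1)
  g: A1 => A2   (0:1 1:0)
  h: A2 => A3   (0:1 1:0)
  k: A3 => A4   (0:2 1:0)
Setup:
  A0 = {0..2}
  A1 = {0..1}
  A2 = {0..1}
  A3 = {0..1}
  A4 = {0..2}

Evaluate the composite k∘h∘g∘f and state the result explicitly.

Answer: (0:0 1:2 2:0)

Derivation:
  0 f=>1 g=>0 h=>1 k=>0
  1 f=>0 g=>1 h=>0 k=>2
  2 f=>1 g=>0 h=>1 k=>0
⟦path⟧: (0:0 1:2 2:0)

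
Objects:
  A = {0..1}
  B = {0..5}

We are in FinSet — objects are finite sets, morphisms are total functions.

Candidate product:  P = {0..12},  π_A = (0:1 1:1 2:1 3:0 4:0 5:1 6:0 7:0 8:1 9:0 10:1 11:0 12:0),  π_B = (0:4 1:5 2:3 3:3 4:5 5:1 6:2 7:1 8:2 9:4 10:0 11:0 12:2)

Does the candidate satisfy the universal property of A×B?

Answer: NOT A VALID PRODUCT — |P|=13 ≠ |A|·|B|=12

Trace:
|A|·|B| = 2·6 = 12;  |P| = 13
  → cardinalities differ; no bijection possible.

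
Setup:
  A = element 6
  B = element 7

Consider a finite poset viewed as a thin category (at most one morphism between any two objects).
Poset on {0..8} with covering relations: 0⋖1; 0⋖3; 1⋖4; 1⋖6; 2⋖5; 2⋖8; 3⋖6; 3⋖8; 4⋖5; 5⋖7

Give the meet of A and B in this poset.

Answer: A∧B = 1

Work:
{x : x≤A ∧ x≤B} = {0,1}  (A=6, B=7)
  0 ≤ 1
  1 ≤ 1
glb = 1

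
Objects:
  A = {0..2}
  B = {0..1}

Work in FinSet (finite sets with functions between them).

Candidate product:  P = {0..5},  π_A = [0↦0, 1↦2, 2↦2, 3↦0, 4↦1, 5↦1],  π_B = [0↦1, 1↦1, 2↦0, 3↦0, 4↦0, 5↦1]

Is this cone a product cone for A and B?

Answer: VALID PRODUCT

Trace:
|A|·|B| = 3·2 = 6;  |P| = 6
Check the pairing map k ↦ (π_A(k), π_B(k)):
  0 ↦ (0,1)
  1 ↦ (2,1)
  2 ↦ (2,0)
  3 ↦ (0,0)
  4 ↦ (1,0)
  5 ↦ (1,1)
distinct pairs in image: 6 / 6 needed
  → bijection onto A×B; projections well-typed.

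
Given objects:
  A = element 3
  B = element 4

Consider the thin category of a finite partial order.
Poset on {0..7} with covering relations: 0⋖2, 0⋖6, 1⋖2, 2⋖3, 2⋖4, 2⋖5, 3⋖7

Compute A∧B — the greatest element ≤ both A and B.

Answer: A∧B = 2

Derivation:
{x : x≤A ∧ x≤B} = {0,1,2}  (A=3, B=4)
  0 ≤ 2
  1 ≤ 2
  2 ≤ 2
glb = 2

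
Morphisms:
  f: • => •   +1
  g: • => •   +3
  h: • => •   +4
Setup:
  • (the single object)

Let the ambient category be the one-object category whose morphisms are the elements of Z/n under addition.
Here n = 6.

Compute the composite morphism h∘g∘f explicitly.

  0 +1≡1 +3≡4 +4≡2  (mod 6)
⟦path⟧: +2

Answer: +2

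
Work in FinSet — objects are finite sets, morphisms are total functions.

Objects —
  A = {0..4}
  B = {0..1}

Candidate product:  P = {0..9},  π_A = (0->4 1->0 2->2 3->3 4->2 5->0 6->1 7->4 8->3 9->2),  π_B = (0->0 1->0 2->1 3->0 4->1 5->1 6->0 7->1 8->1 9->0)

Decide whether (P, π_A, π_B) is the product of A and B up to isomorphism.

|A|·|B| = 5·2 = 10;  |P| = 10
Check the pairing map k ↦ (π_A(k), π_B(k)):
  0 -> (4,0)
  1 -> (0,0)
  2 -> (2,1)
  3 -> (3,0)
  4 -> (2,1)  ✗ repeats pair of k=2
  5 -> (0,1)
  6 -> (1,0)
  7 -> (4,1)
  8 -> (3,1)
  9 -> (2,0)
distinct pairs in image: 9 / 10 needed
  → (2,1) hit at k=2 and k=4

Answer: NOT A VALID PRODUCT — duplicate pair at indices 4,2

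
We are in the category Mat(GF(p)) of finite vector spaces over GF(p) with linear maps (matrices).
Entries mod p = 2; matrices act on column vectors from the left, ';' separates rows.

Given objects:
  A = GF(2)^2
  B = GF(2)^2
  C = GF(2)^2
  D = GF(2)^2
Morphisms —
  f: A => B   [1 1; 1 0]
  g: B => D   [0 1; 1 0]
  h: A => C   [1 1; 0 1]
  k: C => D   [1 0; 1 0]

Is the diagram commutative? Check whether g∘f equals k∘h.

Answer: DOES NOT COMMUTE

Derivation:
Along f;g (path 1):
  e0=⟨1,0⟩ f=>⟨1,1⟩ g=>⟨1,1⟩
  e1=⟨0,1⟩ f=>⟨1,0⟩ g=>⟨0,1⟩
  composite₁ = [1 0; 1 1]
Along h;k (path 2):
  e0=⟨1,0⟩ h=>⟨1,0⟩ k=>⟨1,1⟩
  e1=⟨0,1⟩ h=>⟨1,1⟩ k=>⟨1,1⟩
  composite₂ = [1 1; 1 1]
Equal? NO — does not commute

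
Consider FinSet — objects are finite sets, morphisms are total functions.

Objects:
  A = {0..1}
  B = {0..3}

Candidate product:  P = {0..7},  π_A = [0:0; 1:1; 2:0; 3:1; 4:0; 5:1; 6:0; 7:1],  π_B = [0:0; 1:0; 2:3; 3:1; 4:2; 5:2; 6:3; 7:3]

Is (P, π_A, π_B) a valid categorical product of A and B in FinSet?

Answer: NOT A VALID PRODUCT — duplicate pair at indices 6,2

Trace:
|A|·|B| = 2·4 = 8;  |P| = 8
Check the pairing map k ↦ (π_A(k), π_B(k)):
  0 : (0,0)
  1 : (1,0)
  2 : (0,3)
  3 : (1,1)
  4 : (0,2)
  5 : (1,2)
  6 : (0,3)  ✗ repeats pair of k=2
  7 : (1,3)
distinct pairs in image: 7 / 8 needed
  → (0,3) hit at k=2 and k=6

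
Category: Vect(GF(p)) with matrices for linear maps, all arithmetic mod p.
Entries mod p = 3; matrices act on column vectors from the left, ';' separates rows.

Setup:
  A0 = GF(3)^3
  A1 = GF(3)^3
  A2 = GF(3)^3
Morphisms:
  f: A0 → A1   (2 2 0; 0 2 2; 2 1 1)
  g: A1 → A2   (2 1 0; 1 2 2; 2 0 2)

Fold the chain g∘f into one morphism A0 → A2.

Answer: (1 0 2; 0 2 0; 2 0 2)

Trace:
  e0=(1,0,0) f→(2,0,2) g→(1,0,2)
  e1=(0,1,0) f→(2,2,1) g→(0,2,0)
  e2=(0,0,1) f→(0,2,1) g→(2,0,2)
⟦path⟧: (1 0 2; 0 2 0; 2 0 2)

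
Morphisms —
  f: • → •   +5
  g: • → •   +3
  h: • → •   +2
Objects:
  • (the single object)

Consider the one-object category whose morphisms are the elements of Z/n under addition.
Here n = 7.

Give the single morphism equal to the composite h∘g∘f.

Answer: +3

Work:
  0 +5≡5 +3≡1 +2≡3  (mod 7)
⟦path⟧: +3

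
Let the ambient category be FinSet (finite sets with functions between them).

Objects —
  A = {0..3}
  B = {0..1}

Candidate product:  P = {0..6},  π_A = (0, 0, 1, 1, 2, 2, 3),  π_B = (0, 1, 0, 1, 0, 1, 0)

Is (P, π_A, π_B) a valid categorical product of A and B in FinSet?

|A|·|B| = 4·2 = 8;  |P| = 7
  → cardinalities differ; no bijection possible.

Answer: NOT A VALID PRODUCT — |P|=7 ≠ |A|·|B|=8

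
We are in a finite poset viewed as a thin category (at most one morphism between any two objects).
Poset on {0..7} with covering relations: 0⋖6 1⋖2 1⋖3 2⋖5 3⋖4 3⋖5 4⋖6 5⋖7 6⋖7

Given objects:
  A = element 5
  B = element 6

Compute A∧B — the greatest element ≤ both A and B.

Answer: A∧B = 3

Work:
Lower bounds of A=5 and B=6: {1,3}
  1 ⊑ 3
  3 ⊑ 3
glb = 3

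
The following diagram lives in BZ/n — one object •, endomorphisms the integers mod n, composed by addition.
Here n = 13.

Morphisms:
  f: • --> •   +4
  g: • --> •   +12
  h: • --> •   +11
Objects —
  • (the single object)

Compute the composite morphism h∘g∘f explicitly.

  0 +4≡4 +12≡3 +11≡1  (mod 13)
result: +1

Answer: +1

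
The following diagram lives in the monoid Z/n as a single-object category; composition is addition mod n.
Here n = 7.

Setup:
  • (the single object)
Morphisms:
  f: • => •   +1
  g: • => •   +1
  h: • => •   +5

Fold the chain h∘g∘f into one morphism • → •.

Answer: +0

Derivation:
  0 +1≡1 +1≡2 +5≡0  (mod 7)
⟦path⟧: +0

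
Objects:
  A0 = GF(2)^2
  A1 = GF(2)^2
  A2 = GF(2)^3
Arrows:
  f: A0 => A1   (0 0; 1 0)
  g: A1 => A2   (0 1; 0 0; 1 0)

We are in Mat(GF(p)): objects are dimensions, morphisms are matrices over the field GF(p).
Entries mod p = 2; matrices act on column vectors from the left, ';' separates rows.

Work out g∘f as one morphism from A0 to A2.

Answer: (1 0; 0 0; 0 0)

Derivation:
  e0=[1,0] f=>[0,1] g=>[1,0,0]
  e1=[0,1] f=>[0,0] g=>[0,0,0]
⟦path⟧: (1 0; 0 0; 0 0)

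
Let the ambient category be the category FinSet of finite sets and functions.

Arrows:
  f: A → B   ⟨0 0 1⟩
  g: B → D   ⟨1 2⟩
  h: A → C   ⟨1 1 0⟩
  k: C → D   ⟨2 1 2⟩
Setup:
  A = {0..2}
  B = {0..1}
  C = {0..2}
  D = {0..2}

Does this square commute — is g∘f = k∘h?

Along f;g (path 1):
  0 f→0 g→1
  1 f→0 g→1
  2 f→1 g→2
  ⟦path⟧₁ = ⟨1 1 2⟩
Along h;k (path 2):
  0 h→1 k→1
  1 h→1 k→1
  2 h→0 k→2
  ⟦path⟧₂ = ⟨1 1 2⟩
Equal? equal; square commutes

Answer: COMMUTES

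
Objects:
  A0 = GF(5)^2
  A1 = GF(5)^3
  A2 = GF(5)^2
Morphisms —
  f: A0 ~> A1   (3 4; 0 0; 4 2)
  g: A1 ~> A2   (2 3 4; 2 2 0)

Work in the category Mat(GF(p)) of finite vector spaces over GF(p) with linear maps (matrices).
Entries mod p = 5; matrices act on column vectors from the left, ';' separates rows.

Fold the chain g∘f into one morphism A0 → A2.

  e0=(1,0) f~>(3,0,4) g~>(2,1)
  e1=(0,1) f~>(4,0,2) g~>(1,3)
⟦path⟧: (2 1; 1 3)

Answer: (2 1; 1 3)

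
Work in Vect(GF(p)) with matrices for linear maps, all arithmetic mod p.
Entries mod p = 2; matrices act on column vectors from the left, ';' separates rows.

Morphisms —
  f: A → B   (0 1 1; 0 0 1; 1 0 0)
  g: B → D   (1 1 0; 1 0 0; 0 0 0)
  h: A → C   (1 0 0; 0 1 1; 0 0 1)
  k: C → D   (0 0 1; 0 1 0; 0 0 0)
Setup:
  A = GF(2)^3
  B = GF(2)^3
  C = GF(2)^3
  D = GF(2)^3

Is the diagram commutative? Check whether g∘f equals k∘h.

Along f;g (path 1):
  e0=[1,0,0] f→[0,0,1] g→[0,0,0]
  e1=[0,1,0] f→[1,0,0] g→[1,1,0]
  e2=[0,0,1] f→[1,1,0] g→[0,1,0]
  composite₁ = (0 1 0; 0 1 1; 0 0 0)
Along h;k (path 2):
  e0=[1,0,0] h→[1,0,0] k→[0,0,0]
  e1=[0,1,0] h→[0,1,0] k→[0,1,0]
  e2=[0,0,1] h→[0,1,1] k→[1,1,0]
  composite₂ = (0 0 1; 0 1 1; 0 0 0)
Equal? differ; not commutative

Answer: DOES NOT COMMUTE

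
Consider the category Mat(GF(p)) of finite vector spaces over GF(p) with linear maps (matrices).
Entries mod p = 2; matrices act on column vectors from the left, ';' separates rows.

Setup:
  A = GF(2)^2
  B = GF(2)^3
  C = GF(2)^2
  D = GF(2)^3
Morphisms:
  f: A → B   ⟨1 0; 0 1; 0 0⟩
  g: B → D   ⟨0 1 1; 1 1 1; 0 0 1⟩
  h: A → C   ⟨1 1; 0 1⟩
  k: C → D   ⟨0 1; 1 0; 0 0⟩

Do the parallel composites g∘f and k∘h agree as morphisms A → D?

Answer: COMMUTES

Work:
Path 1 = f;g:
  e0=[1,0] f→[1,0,0] g→[0,1,0]
  e1=[0,1] f→[0,1,0] g→[1,1,0]
  result₁ = ⟨0 1; 1 1; 0 0⟩
Path 2 = h;k:
  e0=[1,0] h→[1,0] k→[0,1,0]
  e1=[0,1] h→[1,1] k→[1,1,0]
  result₂ = ⟨0 1; 1 1; 0 0⟩
Equal? equal; square commutes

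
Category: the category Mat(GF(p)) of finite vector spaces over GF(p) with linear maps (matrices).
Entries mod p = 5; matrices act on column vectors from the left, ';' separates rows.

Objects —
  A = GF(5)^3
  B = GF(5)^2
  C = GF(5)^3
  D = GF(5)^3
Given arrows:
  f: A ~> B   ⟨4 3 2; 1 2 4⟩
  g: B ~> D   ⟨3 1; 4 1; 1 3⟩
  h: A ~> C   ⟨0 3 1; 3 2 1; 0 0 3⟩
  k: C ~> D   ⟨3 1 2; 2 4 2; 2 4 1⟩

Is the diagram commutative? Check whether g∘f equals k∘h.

Answer: COMMUTES

Work:
Path 1 = f;g:
  e0=⟨1,0,0⟩ f~>⟨4,1⟩ g~>⟨3,2,2⟩
  e1=⟨0,1,0⟩ f~>⟨3,2⟩ g~>⟨1,4,4⟩
  e2=⟨0,0,1⟩ f~>⟨2,4⟩ g~>⟨0,2,4⟩
  composite₁ = ⟨3 1 0; 2 4 2; 2 4 4⟩
Path 2 = h;k:
  e0=⟨1,0,0⟩ h~>⟨0,3,0⟩ k~>⟨3,2,2⟩
  e1=⟨0,1,0⟩ h~>⟨3,2,0⟩ k~>⟨1,4,4⟩
  e2=⟨0,0,1⟩ h~>⟨1,1,3⟩ k~>⟨0,2,4⟩
  composite₂ = ⟨3 1 0; 2 4 2; 2 4 4⟩
Equal? YES — commutes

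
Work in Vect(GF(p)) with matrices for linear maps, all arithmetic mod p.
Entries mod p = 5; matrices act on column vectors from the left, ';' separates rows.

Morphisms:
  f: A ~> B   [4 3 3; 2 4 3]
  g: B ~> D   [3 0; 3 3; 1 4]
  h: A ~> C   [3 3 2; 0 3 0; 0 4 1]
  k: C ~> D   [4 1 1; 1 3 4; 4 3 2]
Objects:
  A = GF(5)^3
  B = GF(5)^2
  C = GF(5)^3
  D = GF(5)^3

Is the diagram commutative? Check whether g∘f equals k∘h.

Answer: DOES NOT COMMUTE

Derivation:
Path 1 = f;g:
  e0=(1,0,0) f~>(4,2) g~>(2,3,2)
  e1=(0,1,0) f~>(3,4) g~>(4,1,4)
  e2=(0,0,1) f~>(3,3) g~>(4,3,0)
  ⟦path⟧₁ = [2 4 4; 3 1 3; 2 4 0]
Path 2 = h;k:
  e0=(1,0,0) h~>(3,0,0) k~>(2,3,2)
  e1=(0,1,0) h~>(3,3,4) k~>(4,3,4)
  e2=(0,0,1) h~>(2,0,1) k~>(4,1,0)
  ⟦path⟧₂ = [2 4 4; 3 3 1; 2 4 0]
Equal? differ; not commutative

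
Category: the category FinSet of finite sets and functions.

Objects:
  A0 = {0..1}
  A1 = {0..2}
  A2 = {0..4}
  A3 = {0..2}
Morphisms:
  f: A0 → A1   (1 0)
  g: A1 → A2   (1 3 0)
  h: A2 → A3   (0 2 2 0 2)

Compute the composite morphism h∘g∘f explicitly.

Answer: (0 2)

Work:
  0 f→1 g→3 h→0
  1 f→0 g→1 h→2
⟦path⟧: (0 2)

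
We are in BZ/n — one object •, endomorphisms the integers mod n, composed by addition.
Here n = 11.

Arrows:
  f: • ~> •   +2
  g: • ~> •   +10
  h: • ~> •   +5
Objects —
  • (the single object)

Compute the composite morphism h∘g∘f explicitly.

  0 +2≡2 +10≡1 +5≡6  (mod 11)
result: +6

Answer: +6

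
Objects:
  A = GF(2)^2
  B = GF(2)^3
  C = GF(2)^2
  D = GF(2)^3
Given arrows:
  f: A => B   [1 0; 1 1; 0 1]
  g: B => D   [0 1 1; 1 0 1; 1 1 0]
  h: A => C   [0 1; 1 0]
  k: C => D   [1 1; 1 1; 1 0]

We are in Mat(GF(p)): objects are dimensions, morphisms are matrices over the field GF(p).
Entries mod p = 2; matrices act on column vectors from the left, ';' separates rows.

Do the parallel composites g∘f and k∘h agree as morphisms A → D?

Along f;g (path 1):
  e0=(1,0) f=>(1,1,0) g=>(1,1,0)
  e1=(0,1) f=>(0,1,1) g=>(0,1,1)
  result₁ = [1 0; 1 1; 0 1]
Along h;k (path 2):
  e0=(1,0) h=>(0,1) k=>(1,1,0)
  e1=(0,1) h=>(1,0) k=>(1,1,1)
  result₂ = [1 1; 1 1; 0 1]
Equal? distinct morphisms ✗

Answer: DOES NOT COMMUTE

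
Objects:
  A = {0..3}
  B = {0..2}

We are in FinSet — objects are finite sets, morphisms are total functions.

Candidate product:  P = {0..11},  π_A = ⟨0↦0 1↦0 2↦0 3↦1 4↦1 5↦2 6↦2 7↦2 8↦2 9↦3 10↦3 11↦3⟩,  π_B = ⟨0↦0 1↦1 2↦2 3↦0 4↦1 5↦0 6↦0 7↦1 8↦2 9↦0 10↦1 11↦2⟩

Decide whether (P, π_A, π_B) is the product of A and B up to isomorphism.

Answer: NOT A VALID PRODUCT — duplicate pair at indices 6,5

Trace:
|A|·|B| = 4·3 = 12;  |P| = 12
Check the pairing map k ↦ (π_A(k), π_B(k)):
  0 ↦ (0,0)
  1 ↦ (0,1)
  2 ↦ (0,2)
  3 ↦ (1,0)
  4 ↦ (1,1)
  5 ↦ (2,0)
  6 ↦ (2,0)  ✗ repeats pair of k=5
  7 ↦ (2,1)
  8 ↦ (2,2)
  9 ↦ (3,0)
  10 ↦ (3,1)
  11 ↦ (3,2)
distinct pairs in image: 11 / 12 needed
  → (2,0) hit at k=5 and k=6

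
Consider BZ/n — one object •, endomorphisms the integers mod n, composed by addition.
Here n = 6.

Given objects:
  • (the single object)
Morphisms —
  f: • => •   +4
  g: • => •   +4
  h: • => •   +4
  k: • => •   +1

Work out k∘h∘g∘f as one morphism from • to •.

Answer: +1

Derivation:
  0 +4≡4 +4≡2 +4≡0 +1≡1  (mod 6)
⟦path⟧: +1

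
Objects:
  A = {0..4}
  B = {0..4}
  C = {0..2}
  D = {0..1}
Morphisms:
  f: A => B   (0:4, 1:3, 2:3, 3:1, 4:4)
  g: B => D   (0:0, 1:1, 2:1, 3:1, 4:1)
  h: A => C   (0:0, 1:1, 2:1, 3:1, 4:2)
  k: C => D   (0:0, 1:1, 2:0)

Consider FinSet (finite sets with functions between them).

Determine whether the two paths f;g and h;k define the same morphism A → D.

1) trace f;g:
  0 f=>4 g=>1
  1 f=>3 g=>1
  2 f=>3 g=>1
  3 f=>1 g=>1
  4 f=>4 g=>1
  ⟦path⟧₁ = (0:1, 1:1, 2:1, 3:1, 4:1)
2) trace h;k:
  0 h=>0 k=>0
  1 h=>1 k=>1
  2 h=>1 k=>1
  3 h=>1 k=>1
  4 h=>2 k=>0
  ⟦path⟧₂ = (0:0, 1:1, 2:1, 3:1, 4:0)
Equal? differ; not commutative

Answer: DOES NOT COMMUTE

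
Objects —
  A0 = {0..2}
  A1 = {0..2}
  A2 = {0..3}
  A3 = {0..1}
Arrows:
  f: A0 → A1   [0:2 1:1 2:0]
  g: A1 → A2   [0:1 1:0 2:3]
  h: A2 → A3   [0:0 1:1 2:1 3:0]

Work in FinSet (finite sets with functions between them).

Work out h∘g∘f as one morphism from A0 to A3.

Answer: [0:0 1:0 2:1]

Trace:
  0 f→2 g→3 h→0
  1 f→1 g→0 h→0
  2 f→0 g→1 h→1
result: [0:0 1:0 2:1]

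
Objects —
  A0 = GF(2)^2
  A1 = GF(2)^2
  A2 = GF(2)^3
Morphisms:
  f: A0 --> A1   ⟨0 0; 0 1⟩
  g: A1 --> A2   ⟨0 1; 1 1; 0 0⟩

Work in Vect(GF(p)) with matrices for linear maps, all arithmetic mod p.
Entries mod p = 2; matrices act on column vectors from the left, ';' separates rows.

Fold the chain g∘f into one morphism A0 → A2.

  e0=⟨1,0⟩ f-->⟨0,0⟩ g-->⟨0,0,0⟩
  e1=⟨0,1⟩ f-->⟨0,1⟩ g-->⟨1,1,0⟩
composite: ⟨0 1; 0 1; 0 0⟩

Answer: ⟨0 1; 0 1; 0 0⟩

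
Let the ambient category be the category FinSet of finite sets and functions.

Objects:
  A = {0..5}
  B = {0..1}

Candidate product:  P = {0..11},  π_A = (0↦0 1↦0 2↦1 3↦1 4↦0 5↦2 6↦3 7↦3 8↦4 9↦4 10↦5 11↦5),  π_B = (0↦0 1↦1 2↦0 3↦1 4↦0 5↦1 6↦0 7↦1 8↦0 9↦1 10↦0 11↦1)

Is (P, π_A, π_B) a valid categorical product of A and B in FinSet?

Answer: NOT A VALID PRODUCT — duplicate pair at indices 0,4

Work:
|A|·|B| = 6·2 = 12;  |P| = 12
Check the pairing map k ↦ (π_A(k), π_B(k)):
  0 ↦ (0,0)
  1 ↦ (0,1)
  2 ↦ (1,0)
  3 ↦ (1,1)
  4 ↦ (0,0)  ✗ repeats pair of k=0
  5 ↦ (2,1)
  6 ↦ (3,0)
  7 ↦ (3,1)
  8 ↦ (4,0)
  9 ↦ (4,1)
  10 ↦ (5,0)
  11 ↦ (5,1)
distinct pairs in image: 11 / 12 needed
  → (0,0) hit at k=0 and k=4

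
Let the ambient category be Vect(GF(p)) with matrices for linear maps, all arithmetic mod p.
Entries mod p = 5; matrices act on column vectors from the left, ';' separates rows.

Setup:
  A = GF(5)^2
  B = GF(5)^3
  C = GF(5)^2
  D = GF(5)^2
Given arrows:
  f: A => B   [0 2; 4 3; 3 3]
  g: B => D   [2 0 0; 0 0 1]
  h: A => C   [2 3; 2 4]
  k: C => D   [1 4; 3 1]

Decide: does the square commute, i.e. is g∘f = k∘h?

1) trace f;g:
  e0=(1,0) f=>(0,4,3) g=>(0,3)
  e1=(0,1) f=>(2,3,3) g=>(4,3)
  result₁ = [0 4; 3 3]
2) trace h;k:
  e0=(1,0) h=>(2,2) k=>(0,3)
  e1=(0,1) h=>(3,4) k=>(4,3)
  result₂ = [0 4; 3 3]
Equal? same morphism ✓

Answer: COMMUTES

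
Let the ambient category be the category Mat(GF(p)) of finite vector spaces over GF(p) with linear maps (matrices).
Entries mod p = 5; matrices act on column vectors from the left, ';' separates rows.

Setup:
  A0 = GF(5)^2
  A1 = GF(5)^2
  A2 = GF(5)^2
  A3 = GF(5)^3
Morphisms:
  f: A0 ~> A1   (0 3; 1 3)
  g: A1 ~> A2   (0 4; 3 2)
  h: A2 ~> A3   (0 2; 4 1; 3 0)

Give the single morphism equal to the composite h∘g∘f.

  e0=⟨1,0⟩ f~>⟨0,1⟩ g~>⟨4,2⟩ h~>⟨4,3,2⟩
  e1=⟨0,1⟩ f~>⟨3,3⟩ g~>⟨2,0⟩ h~>⟨0,3,1⟩
composite: (4 0; 3 3; 2 1)

Answer: (4 0; 3 3; 2 1)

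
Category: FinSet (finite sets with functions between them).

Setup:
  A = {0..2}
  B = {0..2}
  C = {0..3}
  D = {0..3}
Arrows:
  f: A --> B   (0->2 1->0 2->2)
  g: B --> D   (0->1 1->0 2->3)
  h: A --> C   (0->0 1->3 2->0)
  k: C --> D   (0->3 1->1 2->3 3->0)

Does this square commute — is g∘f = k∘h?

Answer: DOES NOT COMMUTE

Work:
Along f;g (path 1):
  0 f-->2 g-->3
  1 f-->0 g-->1
  2 f-->2 g-->3
  result₁ = (0->3 1->1 2->3)
Along h;k (path 2):
  0 h-->0 k-->3
  1 h-->3 k-->0
  2 h-->0 k-->3
  result₂ = (0->3 1->0 2->3)
Equal? differ; not commutative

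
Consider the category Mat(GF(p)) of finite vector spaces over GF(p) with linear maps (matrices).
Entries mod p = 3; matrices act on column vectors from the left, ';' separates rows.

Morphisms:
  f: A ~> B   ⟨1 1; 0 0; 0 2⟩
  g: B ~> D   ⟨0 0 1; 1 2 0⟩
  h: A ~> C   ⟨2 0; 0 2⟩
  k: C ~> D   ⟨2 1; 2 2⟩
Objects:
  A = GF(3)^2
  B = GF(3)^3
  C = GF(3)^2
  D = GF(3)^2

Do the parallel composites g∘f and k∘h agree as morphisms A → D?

Answer: DOES NOT COMMUTE

Trace:
Path 1 = f;g:
  e0=[1,0] f~>[1,0,0] g~>[0,1]
  e1=[0,1] f~>[1,0,2] g~>[2,1]
  ⟦path⟧₁ = ⟨0 2; 1 1⟩
Path 2 = h;k:
  e0=[1,0] h~>[2,0] k~>[1,1]
  e1=[0,1] h~>[0,2] k~>[2,1]
  ⟦path⟧₂ = ⟨1 2; 1 1⟩
Equal? differ; not commutative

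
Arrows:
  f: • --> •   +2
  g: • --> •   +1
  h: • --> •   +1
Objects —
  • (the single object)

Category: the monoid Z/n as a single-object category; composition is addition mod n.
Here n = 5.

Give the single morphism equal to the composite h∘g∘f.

Answer: +4

Work:
  0 +2≡2 +1≡3 +1≡4  (mod 5)
composite: +4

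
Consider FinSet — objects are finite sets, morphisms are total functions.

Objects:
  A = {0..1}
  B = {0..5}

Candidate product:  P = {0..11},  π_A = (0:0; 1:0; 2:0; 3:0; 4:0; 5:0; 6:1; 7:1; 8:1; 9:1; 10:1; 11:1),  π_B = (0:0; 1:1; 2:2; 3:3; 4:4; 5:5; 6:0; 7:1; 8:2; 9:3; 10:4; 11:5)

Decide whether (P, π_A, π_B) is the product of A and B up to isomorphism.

|A|·|B| = 2·6 = 12;  |P| = 12
Check the pairing map k ↦ (π_A(k), π_B(k)):
  0 : (0,0)
  1 : (0,1)
  2 : (0,2)
  3 : (0,3)
  4 : (0,4)
  5 : (0,5)
  6 : (1,0)
  7 : (1,1)
  8 : (1,2)
  9 : (1,3)
  10 : (1,4)
  11 : (1,5)
distinct pairs in image: 12 / 12 needed
  → bijection onto A×B; projections well-typed.

Answer: VALID PRODUCT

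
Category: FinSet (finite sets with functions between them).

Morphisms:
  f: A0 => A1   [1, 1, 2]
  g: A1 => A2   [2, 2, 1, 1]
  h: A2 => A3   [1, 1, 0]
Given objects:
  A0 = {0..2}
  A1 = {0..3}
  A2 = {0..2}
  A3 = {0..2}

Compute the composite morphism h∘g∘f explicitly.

Answer: [0, 0, 1]

Work:
  0 f=>1 g=>2 h=>0
  1 f=>1 g=>2 h=>0
  2 f=>2 g=>1 h=>1
composite: [0, 0, 1]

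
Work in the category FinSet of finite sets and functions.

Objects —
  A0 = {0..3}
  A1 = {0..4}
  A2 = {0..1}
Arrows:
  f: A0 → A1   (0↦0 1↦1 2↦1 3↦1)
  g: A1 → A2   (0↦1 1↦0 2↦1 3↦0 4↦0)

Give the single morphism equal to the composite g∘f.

  0 f→0 g→1
  1 f→1 g→0
  2 f→1 g→0
  3 f→1 g→0
result: (0↦1 1↦0 2↦0 3↦0)

Answer: (0↦1 1↦0 2↦0 3↦0)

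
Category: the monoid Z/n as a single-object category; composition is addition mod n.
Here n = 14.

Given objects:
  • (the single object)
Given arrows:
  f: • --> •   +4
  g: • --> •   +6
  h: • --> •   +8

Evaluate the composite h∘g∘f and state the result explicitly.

Answer: +4

Trace:
  0 +4≡4 +6≡10 +8≡4  (mod 14)
result: +4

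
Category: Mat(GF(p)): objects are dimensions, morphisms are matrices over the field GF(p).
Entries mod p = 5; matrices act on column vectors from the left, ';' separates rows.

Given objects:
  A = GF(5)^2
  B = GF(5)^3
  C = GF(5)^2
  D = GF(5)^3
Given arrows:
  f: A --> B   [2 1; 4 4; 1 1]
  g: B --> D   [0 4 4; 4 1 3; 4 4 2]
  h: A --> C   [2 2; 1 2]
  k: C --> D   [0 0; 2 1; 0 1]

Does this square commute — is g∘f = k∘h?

1) trace f;g:
  e0=[1,0] f-->[2,4,1] g-->[0,0,1]
  e1=[0,1] f-->[1,4,1] g-->[0,1,2]
  ⟦path⟧₁ = [0 0; 0 1; 1 2]
2) trace h;k:
  e0=[1,0] h-->[2,1] k-->[0,0,1]
  e1=[0,1] h-->[2,2] k-->[0,1,2]
  ⟦path⟧₂ = [0 0; 0 1; 1 2]
Equal? equal; square commutes

Answer: COMMUTES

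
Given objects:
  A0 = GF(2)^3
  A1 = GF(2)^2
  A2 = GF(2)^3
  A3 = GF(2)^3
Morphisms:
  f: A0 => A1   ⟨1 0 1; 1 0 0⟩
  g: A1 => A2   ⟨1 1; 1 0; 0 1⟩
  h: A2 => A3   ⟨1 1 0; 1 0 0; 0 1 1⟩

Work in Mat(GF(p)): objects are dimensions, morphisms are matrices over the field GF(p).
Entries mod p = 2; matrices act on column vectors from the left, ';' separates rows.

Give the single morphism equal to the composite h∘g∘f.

Answer: ⟨1 0 0; 0 0 1; 0 0 1⟩

Derivation:
  e0=(1,0,0) f=>(1,1) g=>(0,1,1) h=>(1,0,0)
  e1=(0,1,0) f=>(0,0) g=>(0,0,0) h=>(0,0,0)
  e2=(0,0,1) f=>(1,0) g=>(1,1,0) h=>(0,1,1)
composite: ⟨1 0 0; 0 0 1; 0 0 1⟩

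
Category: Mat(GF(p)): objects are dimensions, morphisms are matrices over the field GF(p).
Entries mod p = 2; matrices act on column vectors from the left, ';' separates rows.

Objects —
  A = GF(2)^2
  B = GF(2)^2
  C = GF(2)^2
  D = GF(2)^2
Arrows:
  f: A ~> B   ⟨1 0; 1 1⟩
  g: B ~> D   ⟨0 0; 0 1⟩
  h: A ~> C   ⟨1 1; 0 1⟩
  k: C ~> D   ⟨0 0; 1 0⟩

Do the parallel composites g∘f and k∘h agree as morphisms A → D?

Path 1 = f;g:
  e0=[1,0] f~>[1,1] g~>[0,1]
  e1=[0,1] f~>[0,1] g~>[0,1]
  result₁ = ⟨0 0; 1 1⟩
Path 2 = h;k:
  e0=[1,0] h~>[1,0] k~>[0,1]
  e1=[0,1] h~>[1,1] k~>[0,1]
  result₂ = ⟨0 0; 1 1⟩
Equal? same morphism ✓

Answer: COMMUTES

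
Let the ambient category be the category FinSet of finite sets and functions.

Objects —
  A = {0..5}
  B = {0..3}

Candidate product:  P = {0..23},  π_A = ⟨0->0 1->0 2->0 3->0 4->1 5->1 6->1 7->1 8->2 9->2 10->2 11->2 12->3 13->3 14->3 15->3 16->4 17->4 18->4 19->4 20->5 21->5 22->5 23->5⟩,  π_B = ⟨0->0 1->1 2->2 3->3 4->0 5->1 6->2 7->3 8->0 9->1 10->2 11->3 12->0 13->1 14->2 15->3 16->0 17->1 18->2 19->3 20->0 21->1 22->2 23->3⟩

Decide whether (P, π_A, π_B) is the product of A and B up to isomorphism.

Answer: VALID PRODUCT

Derivation:
|A|·|B| = 6·4 = 24;  |P| = 24
Check the pairing map k ↦ (π_A(k), π_B(k)):
  0 -> (0,0)
  1 -> (0,1)
  2 -> (0,2)
  3 -> (0,3)
  4 -> (1,0)
  5 -> (1,1)
  6 -> (1,2)
  7 -> (1,3)
  8 -> (2,0)
  9 -> (2,1)
  10 -> (2,2)
  11 -> (2,3)
  12 -> (3,0)
  13 -> (3,1)
  14 -> (3,2)
  15 -> (3,3)
  16 -> (4,0)
  17 -> (4,1)
  18 -> (4,2)
  19 -> (4,3)
  20 -> (5,0)
  21 -> (5,1)
  22 -> (5,2)
  23 -> (5,3)
distinct pairs in image: 24 / 24 needed
  → bijection onto A×B; projections well-typed.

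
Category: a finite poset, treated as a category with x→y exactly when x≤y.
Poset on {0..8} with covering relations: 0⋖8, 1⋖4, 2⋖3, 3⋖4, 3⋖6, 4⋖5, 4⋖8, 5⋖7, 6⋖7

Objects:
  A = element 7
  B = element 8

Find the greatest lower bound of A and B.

Common predecessors of 7,8: {1,2,3,4}
  1 ⊑ 4
  2 ⊑ 4
  3 ⊑ 4
  4 ⊑ 4
glb = 4

Answer: A∧B = 4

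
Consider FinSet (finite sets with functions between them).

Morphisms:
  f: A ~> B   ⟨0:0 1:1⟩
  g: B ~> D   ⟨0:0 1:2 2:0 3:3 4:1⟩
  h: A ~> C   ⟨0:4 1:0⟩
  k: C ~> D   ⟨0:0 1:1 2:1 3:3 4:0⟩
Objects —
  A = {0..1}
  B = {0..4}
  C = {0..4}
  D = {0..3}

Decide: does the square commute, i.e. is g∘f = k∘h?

Answer: DOES NOT COMMUTE

Work:
Path 1 = f;g:
  0 f~>0 g~>0
  1 f~>1 g~>2
  result₁ = ⟨0:0 1:2⟩
Path 2 = h;k:
  0 h~>4 k~>0
  1 h~>0 k~>0
  result₂ = ⟨0:0 1:0⟩
Equal? distinct morphisms ✗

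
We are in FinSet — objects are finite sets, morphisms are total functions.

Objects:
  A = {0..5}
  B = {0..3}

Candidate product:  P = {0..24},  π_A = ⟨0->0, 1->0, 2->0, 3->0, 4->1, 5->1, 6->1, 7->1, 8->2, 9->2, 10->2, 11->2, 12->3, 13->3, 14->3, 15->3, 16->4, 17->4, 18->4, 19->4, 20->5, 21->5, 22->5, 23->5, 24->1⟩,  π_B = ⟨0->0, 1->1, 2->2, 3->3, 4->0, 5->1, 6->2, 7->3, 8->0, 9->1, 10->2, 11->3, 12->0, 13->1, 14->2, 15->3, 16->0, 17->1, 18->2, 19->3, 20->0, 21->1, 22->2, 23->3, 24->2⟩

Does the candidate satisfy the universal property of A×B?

|A|·|B| = 6·4 = 24;  |P| = 25
  → cardinalities differ; no bijection possible.

Answer: NOT A VALID PRODUCT — |P|=25 ≠ |A|·|B|=24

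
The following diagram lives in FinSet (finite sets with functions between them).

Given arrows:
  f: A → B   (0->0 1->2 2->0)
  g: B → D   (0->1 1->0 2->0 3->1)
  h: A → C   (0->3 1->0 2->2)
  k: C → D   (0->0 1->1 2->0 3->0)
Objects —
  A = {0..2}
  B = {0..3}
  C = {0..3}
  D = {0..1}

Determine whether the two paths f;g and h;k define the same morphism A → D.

Along f;g (path 1):
  0 f→0 g→1
  1 f→2 g→0
  2 f→0 g→1
  result₁ = (0->1 1->0 2->1)
Along h;k (path 2):
  0 h→3 k→0
  1 h→0 k→0
  2 h→2 k→0
  result₂ = (0->0 1->0 2->0)
Equal? NO — does not commute

Answer: DOES NOT COMMUTE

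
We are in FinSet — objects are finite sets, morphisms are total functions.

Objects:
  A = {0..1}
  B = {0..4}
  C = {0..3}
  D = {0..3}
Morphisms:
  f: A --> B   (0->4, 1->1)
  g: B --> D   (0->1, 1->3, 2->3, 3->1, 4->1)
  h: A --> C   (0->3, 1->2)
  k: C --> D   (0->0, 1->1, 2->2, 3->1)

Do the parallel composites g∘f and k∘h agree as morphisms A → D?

Answer: DOES NOT COMMUTE

Derivation:
Path 1 = f;g:
  0 f-->4 g-->1
  1 f-->1 g-->3
  ⟦path⟧₁ = (0->1, 1->3)
Path 2 = h;k:
  0 h-->3 k-->1
  1 h-->2 k-->2
  ⟦path⟧₂ = (0->1, 1->2)
Equal? distinct morphisms ✗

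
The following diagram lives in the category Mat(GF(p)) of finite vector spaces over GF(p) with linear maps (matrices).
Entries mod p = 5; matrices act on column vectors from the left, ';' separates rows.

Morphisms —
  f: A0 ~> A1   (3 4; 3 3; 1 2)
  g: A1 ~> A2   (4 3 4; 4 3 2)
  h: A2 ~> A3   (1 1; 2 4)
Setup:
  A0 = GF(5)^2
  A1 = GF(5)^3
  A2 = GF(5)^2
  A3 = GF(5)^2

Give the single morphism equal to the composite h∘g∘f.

Answer: (3 2; 2 2)

Work:
  e0=(1,0) f~>(3,3,1) g~>(0,3) h~>(3,2)
  e1=(0,1) f~>(4,3,2) g~>(3,4) h~>(2,2)
result: (3 2; 2 2)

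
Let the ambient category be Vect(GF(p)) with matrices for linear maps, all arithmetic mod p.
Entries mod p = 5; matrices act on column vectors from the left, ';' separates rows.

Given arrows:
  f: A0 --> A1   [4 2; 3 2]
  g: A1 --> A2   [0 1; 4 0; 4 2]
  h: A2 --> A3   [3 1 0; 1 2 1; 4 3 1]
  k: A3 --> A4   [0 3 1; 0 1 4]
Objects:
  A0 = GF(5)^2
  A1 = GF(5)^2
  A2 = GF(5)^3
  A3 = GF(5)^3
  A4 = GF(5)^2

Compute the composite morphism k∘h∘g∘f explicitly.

  e0=⟨1,0⟩ f-->⟨4,3⟩ g-->⟨3,1,2⟩ h-->⟨0,2,2⟩ k-->⟨3,0⟩
  e1=⟨0,1⟩ f-->⟨2,2⟩ g-->⟨2,3,2⟩ h-->⟨4,0,4⟩ k-->⟨4,1⟩
⟦path⟧: [3 4; 0 1]

Answer: [3 4; 0 1]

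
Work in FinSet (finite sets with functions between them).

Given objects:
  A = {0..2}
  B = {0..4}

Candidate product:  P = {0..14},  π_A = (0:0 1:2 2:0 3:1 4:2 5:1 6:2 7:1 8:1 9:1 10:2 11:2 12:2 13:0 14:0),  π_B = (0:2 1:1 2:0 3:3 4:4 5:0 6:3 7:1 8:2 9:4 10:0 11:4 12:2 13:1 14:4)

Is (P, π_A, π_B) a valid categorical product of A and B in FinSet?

|A|·|B| = 3·5 = 15;  |P| = 15
Check the pairing map k ↦ (π_A(k), π_B(k)):
  0 : (0,2)
  1 : (2,1)
  2 : (0,0)
  3 : (1,3)
  4 : (2,4)
  5 : (1,0)
  6 : (2,3)
  7 : (1,1)
  8 : (1,2)
  9 : (1,4)
  10 : (2,0)
  11 : (2,4)  ✗ repeats pair of k=4
  12 : (2,2)
  13 : (0,1)
  14 : (0,4)
distinct pairs in image: 14 / 15 needed
  → (2,4) hit at k=4 and k=11

Answer: NOT A VALID PRODUCT — duplicate pair at indices 4,11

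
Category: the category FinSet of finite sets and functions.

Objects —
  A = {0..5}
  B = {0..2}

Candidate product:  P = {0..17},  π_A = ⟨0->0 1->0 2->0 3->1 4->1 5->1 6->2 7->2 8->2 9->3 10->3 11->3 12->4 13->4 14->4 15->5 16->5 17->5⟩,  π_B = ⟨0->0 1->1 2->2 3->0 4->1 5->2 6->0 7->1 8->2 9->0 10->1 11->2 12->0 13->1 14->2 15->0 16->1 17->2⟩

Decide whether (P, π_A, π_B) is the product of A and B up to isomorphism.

Answer: VALID PRODUCT

Trace:
|A|·|B| = 6·3 = 18;  |P| = 18
Check the pairing map k ↦ (π_A(k), π_B(k)):
  0 -> (0,0)
  1 -> (0,1)
  2 -> (0,2)
  3 -> (1,0)
  4 -> (1,1)
  5 -> (1,2)
  6 -> (2,0)
  7 -> (2,1)
  8 -> (2,2)
  9 -> (3,0)
  10 -> (3,1)
  11 -> (3,2)
  12 -> (4,0)
  13 -> (4,1)
  14 -> (4,2)
  15 -> (5,0)
  16 -> (5,1)
  17 -> (5,2)
distinct pairs in image: 18 / 18 needed
  → bijection onto A×B; projections well-typed.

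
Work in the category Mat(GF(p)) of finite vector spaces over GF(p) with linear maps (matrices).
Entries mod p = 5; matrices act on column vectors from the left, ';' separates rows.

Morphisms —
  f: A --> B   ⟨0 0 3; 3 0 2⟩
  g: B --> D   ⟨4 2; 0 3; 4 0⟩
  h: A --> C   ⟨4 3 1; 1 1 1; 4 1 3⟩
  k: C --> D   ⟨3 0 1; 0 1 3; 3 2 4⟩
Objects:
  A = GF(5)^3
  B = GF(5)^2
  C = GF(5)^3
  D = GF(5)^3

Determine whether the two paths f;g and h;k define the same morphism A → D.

1) trace f;g:
  e0=⟨1,0,0⟩ f-->⟨0,3⟩ g-->⟨1,4,0⟩
  e1=⟨0,1,0⟩ f-->⟨0,0⟩ g-->⟨0,0,0⟩
  e2=⟨0,0,1⟩ f-->⟨3,2⟩ g-->⟨1,1,2⟩
  composite₁ = ⟨1 0 1; 4 0 1; 0 0 2⟩
2) trace h;k:
  e0=⟨1,0,0⟩ h-->⟨4,1,4⟩ k-->⟨1,3,0⟩
  e1=⟨0,1,0⟩ h-->⟨3,1,1⟩ k-->⟨0,4,0⟩
  e2=⟨0,0,1⟩ h-->⟨1,1,3⟩ k-->⟨1,0,2⟩
  composite₂ = ⟨1 0 1; 3 4 0; 0 0 2⟩
Equal? NO — does not commute

Answer: DOES NOT COMMUTE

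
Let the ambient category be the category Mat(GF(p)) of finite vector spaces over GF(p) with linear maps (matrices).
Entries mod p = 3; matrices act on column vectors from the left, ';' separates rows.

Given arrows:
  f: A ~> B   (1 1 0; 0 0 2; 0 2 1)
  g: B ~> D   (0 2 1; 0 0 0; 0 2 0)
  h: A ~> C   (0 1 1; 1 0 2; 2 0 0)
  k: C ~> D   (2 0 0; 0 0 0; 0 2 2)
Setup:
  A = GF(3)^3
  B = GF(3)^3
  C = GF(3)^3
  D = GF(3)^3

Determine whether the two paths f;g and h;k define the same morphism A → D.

Answer: COMMUTES

Trace:
1) trace f;g:
  e0=[1,0,0] f~>[1,0,0] g~>[0,0,0]
  e1=[0,1,0] f~>[1,0,2] g~>[2,0,0]
  e2=[0,0,1] f~>[0,2,1] g~>[2,0,1]
  result₁ = (0 2 2; 0 0 0; 0 0 1)
2) trace h;k:
  e0=[1,0,0] h~>[0,1,2] k~>[0,0,0]
  e1=[0,1,0] h~>[1,0,0] k~>[2,0,0]
  e2=[0,0,1] h~>[1,2,0] k~>[2,0,1]
  result₂ = (0 2 2; 0 0 0; 0 0 1)
Equal? YES — commutes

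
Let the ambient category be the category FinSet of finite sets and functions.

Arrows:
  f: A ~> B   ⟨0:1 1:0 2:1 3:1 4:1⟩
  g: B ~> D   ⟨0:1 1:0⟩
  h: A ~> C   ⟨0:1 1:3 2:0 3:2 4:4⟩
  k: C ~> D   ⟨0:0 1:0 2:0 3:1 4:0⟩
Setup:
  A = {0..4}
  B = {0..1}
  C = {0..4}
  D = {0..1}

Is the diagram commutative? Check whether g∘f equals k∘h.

Along f;g (path 1):
  0 f~>1 g~>0
  1 f~>0 g~>1
  2 f~>1 g~>0
  3 f~>1 g~>0
  4 f~>1 g~>0
  ⟦path⟧₁ = ⟨0:0 1:1 2:0 3:0 4:0⟩
Along h;k (path 2):
  0 h~>1 k~>0
  1 h~>3 k~>1
  2 h~>0 k~>0
  3 h~>2 k~>0
  4 h~>4 k~>0
  ⟦path⟧₂ = ⟨0:0 1:1 2:0 3:0 4:0⟩
Equal? YES — commutes

Answer: COMMUTES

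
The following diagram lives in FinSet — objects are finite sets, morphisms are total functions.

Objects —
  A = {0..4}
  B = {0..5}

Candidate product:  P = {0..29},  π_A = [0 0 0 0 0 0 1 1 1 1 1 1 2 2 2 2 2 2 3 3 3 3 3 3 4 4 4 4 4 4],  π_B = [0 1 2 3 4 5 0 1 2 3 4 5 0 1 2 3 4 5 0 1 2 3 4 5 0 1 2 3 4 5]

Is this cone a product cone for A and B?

|A|·|B| = 5·6 = 30;  |P| = 30
Check the pairing map k ↦ (π_A(k), π_B(k)):
  0 : (0,0)
  1 : (0,1)
  2 : (0,2)
  3 : (0,3)
  4 : (0,4)
  5 : (0,5)
  6 : (1,0)
  7 : (1,1)
  8 : (1,2)
  9 : (1,3)
  10 : (1,4)
  11 : (1,5)
  12 : (2,0)
  13 : (2,1)
  14 : (2,2)
  15 : (2,3)
  16 : (2,4)
  17 : (2,5)
  18 : (3,0)
  19 : (3,1)
  20 : (3,2)
  21 : (3,3)
  22 : (3,4)
  23 : (3,5)
  24 : (4,0)
  25 : (4,1)
  26 : (4,2)
  27 : (4,3)
  28 : (4,4)
  29 : (4,5)
distinct pairs in image: 30 / 30 needed
  → bijection onto A×B; projections well-typed.

Answer: VALID PRODUCT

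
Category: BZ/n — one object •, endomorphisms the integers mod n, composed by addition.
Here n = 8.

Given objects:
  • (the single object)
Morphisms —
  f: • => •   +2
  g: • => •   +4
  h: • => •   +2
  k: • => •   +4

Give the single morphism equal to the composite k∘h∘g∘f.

Answer: +4

Work:
  0 +2≡2 +4≡6 +2≡0 +4≡4  (mod 8)
⟦path⟧: +4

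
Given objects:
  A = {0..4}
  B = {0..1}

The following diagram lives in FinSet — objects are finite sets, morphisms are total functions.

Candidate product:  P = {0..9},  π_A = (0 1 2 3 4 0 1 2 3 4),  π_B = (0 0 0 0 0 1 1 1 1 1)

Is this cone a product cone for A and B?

|A|·|B| = 5·2 = 10;  |P| = 10
Check the pairing map k ↦ (π_A(k), π_B(k)):
  0 ↦ (0,0)
  1 ↦ (1,0)
  2 ↦ (2,0)
  3 ↦ (3,0)
  4 ↦ (4,0)
  5 ↦ (0,1)
  6 ↦ (1,1)
  7 ↦ (2,1)
  8 ↦ (3,1)
  9 ↦ (4,1)
distinct pairs in image: 10 / 10 needed
  → bijection onto A×B; projections well-typed.

Answer: VALID PRODUCT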